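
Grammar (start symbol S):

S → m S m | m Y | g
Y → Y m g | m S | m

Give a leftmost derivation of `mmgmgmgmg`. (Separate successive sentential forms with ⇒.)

S ⇒ mY   [S → m Y]
mY ⇒ mYmg   [Y → Y m g]
mYmg ⇒ mYmgmg   [Y → Y m g]
mYmgmg ⇒ mYmgmgmg   [Y → Y m g]
mYmgmgmg ⇒ mmSmgmgmg   [Y → m S]
mmSmgmgmg ⇒ mmgmgmgmg   [S → g]

S⇒mY⇒mYmg⇒mYmgmg⇒mYmgmgmg⇒mmSmgmgmg⇒mmgmgmgmg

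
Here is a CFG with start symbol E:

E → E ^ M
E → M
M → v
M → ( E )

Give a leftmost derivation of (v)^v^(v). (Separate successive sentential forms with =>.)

E => E^M   [E → E ^ M]
E^M => E^M^M   [E → E ^ M]
E^M^M => M^M^M   [E → M]
M^M^M => (E)^M^M   [M → ( E )]
(E)^M^M => (M)^M^M   [E → M]
(M)^M^M => (v)^M^M   [M → v]
(v)^M^M => (v)^v^M   [M → v]
(v)^v^M => (v)^v^(E)   [M → ( E )]
(v)^v^(E) => (v)^v^(M)   [E → M]
(v)^v^(M) => (v)^v^(v)   [M → v]

E => E^M => E^M^M => M^M^M => (E)^M^M => (M)^M^M => (v)^M^M => (v)^v^M => (v)^v^(E) => (v)^v^(M) => (v)^v^(v)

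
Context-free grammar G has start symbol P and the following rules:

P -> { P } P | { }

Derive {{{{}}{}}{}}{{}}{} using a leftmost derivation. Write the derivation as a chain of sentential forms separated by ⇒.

P ⇒ {P}P ⇒ {{P}P}P ⇒ {{{P}P}P}P ⇒ {{{{}}P}P}P ⇒ {{{{}}{}}P}P ⇒ {{{{}}{}}{}}P ⇒ {{{{}}{}}{}}{P}P ⇒ {{{{}}{}}{}}{{}}P ⇒ {{{{}}{}}{}}{{}}{}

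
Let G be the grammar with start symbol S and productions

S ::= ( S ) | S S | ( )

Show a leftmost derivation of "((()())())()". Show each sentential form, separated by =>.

S=>SS=>(S)S=>(SS)S=>((S)S)S=>((SS)S)S=>((()S)S)S=>((()())S)S=>((()())())S=>((()())())()

S => SS   [S ::= S S]
SS => (S)S   [S ::= ( S )]
(S)S => (SS)S   [S ::= S S]
(SS)S => ((S)S)S   [S ::= ( S )]
((S)S)S => ((SS)S)S   [S ::= S S]
((SS)S)S => ((()S)S)S   [S ::= ( )]
((()S)S)S => ((()())S)S   [S ::= ( )]
((()())S)S => ((()())())S   [S ::= ( )]
((()())())S => ((()())())()   [S ::= ( )]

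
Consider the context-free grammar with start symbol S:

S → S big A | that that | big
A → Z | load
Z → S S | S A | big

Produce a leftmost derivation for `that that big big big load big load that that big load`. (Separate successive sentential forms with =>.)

S => S big A => S big A big A => that that big A big A => that that big Z big A => that that big S S big A => that that big S big A S big A => that that big S big A big A S big A => that that big big big A big A S big A => that that big big big load big A S big A => that that big big big load big load S big A => that that big big big load big load that that big A => that that big big big load big load that that big load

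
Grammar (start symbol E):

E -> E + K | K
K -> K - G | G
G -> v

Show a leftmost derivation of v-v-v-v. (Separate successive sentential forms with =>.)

E=>K=>K-G=>K-G-G=>K-G-G-G=>G-G-G-G=>v-G-G-G=>v-v-G-G=>v-v-v-G=>v-v-v-v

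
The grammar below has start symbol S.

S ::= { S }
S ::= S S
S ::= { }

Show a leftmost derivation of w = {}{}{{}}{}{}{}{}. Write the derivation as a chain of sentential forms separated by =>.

S => SS => SSS => {}SS => {}SSS => {}SSSS => {}SSSSS => {}{}SSSS => {}{}SSSSS => {}{}{S}SSSS => {}{}{{}}SSSS => {}{}{{}}{}SSS => {}{}{{}}{}{}SS => {}{}{{}}{}{}{}S => {}{}{{}}{}{}{}{}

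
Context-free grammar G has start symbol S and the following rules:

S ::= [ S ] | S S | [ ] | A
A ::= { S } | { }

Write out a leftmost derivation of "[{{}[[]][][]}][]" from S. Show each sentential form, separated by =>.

S => SS => [S]S => [A]S => [{S}]S => [{SS}]S => [{SSS}]S => [{SSSS}]S => [{ASSS}]S => [{{}SSS}]S => [{{}[S]SS}]S => [{{}[[]]SS}]S => [{{}[[]][]S}]S => [{{}[[]][][]}]S => [{{}[[]][][]}][]

S => SS   [S ::= S S]
SS => [S]S   [S ::= [ S ]]
[S]S => [A]S   [S ::= A]
[A]S => [{S}]S   [A ::= { S }]
[{S}]S => [{SS}]S   [S ::= S S]
[{SS}]S => [{SSS}]S   [S ::= S S]
[{SSS}]S => [{SSSS}]S   [S ::= S S]
[{SSSS}]S => [{ASSS}]S   [S ::= A]
[{ASSS}]S => [{{}SSS}]S   [A ::= { }]
[{{}SSS}]S => [{{}[S]SS}]S   [S ::= [ S ]]
[{{}[S]SS}]S => [{{}[[]]SS}]S   [S ::= [ ]]
[{{}[[]]SS}]S => [{{}[[]][]S}]S   [S ::= [ ]]
[{{}[[]][]S}]S => [{{}[[]][][]}]S   [S ::= [ ]]
[{{}[[]][][]}]S => [{{}[[]][][]}][]   [S ::= [ ]]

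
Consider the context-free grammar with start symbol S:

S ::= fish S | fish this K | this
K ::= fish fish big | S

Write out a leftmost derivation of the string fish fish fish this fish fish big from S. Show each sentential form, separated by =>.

S => fish S => fish fish S => fish fish fish this K => fish fish fish this fish fish big

S => fish S   [S ::= fish S]
fish S => fish fish S   [S ::= fish S]
fish fish S => fish fish fish this K   [S ::= fish this K]
fish fish fish this K => fish fish fish this fish fish big   [K ::= fish fish big]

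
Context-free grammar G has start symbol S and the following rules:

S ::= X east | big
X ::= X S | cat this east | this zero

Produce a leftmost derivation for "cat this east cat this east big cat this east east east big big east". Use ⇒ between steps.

S ⇒ X east ⇒ X S east ⇒ X S S east ⇒ X S S S east ⇒ cat this east S S S east ⇒ cat this east X east S S east ⇒ cat this east X S east S S east ⇒ cat this east X S S east S S east ⇒ cat this east cat this east S S east S S east ⇒ cat this east cat this east big S east S S east ⇒ cat this east cat this east big X east east S S east ⇒ cat this east cat this east big cat this east east east S S east ⇒ cat this east cat this east big cat this east east east big S east ⇒ cat this east cat this east big cat this east east east big big east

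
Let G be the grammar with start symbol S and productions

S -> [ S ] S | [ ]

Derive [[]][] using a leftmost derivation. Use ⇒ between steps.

S ⇒ [S]S ⇒ [[]]S ⇒ [[]][]

S ⇒ [S]S   [S -> [ S ] S]
[S]S ⇒ [[]]S   [S -> [ ]]
[[]]S ⇒ [[]][]   [S -> [ ]]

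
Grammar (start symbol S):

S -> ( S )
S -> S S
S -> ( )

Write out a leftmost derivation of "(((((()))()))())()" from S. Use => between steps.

S => SS => (S)S => (SS)S => ((S)S)S => (((S))S)S => (((SS))S)S => ((((S)S))S)S => (((((S))S))S)S => (((((()))S))S)S => (((((()))()))S)S => (((((()))()))())S => (((((()))()))())()

S => SS   [S -> S S]
SS => (S)S   [S -> ( S )]
(S)S => (SS)S   [S -> S S]
(SS)S => ((S)S)S   [S -> ( S )]
((S)S)S => (((S))S)S   [S -> ( S )]
(((S))S)S => (((SS))S)S   [S -> S S]
(((SS))S)S => ((((S)S))S)S   [S -> ( S )]
((((S)S))S)S => (((((S))S))S)S   [S -> ( S )]
(((((S))S))S)S => (((((()))S))S)S   [S -> ( )]
(((((()))S))S)S => (((((()))()))S)S   [S -> ( )]
(((((()))()))S)S => (((((()))()))())S   [S -> ( )]
(((((()))()))())S => (((((()))()))())()   [S -> ( )]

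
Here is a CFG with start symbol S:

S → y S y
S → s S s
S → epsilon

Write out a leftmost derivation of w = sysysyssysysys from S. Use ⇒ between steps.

S⇒sSs⇒sySys⇒sysSsys⇒sysySysys⇒sysysSsysys⇒sysysySysysys⇒sysysysSsysysys⇒sysysyssysysys

S ⇒ sSs   [S → s S s]
sSs ⇒ sySys   [S → y S y]
sySys ⇒ sysSsys   [S → s S s]
sysSsys ⇒ sysySysys   [S → y S y]
sysySysys ⇒ sysysSsysys   [S → s S s]
sysysSsysys ⇒ sysysySysysys   [S → y S y]
sysysySysysys ⇒ sysysysSsysysys   [S → s S s]
sysysysSsysysys ⇒ sysysyssysysys   [S → epsilon]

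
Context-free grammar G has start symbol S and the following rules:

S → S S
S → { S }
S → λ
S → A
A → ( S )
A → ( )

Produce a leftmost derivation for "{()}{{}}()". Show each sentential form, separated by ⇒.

S⇒SS⇒SSS⇒{S}SS⇒{A}SS⇒{()}SS⇒{()}SSS⇒{()}{S}SS⇒{()}{SS}SS⇒{()}{{S}S}SS⇒{()}{{}S}SS⇒{()}{{}}SS⇒{()}{{}}S⇒{()}{{}}A⇒{()}{{}}()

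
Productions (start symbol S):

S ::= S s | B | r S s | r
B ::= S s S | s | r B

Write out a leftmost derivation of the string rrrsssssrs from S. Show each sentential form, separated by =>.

S => B => SsS => rSssS => rSsssS => rrSssssS => rrSsssssS => rrrsssssS => rrrsssssSs => rrrsssssrs

S => B   [S ::= B]
B => SsS   [B ::= S s S]
SsS => rSssS   [S ::= r S s]
rSssS => rSsssS   [S ::= S s]
rSsssS => rrSssssS   [S ::= r S s]
rrSssssS => rrSsssssS   [S ::= S s]
rrSsssssS => rrrsssssS   [S ::= r]
rrrsssssS => rrrsssssSs   [S ::= S s]
rrrsssssSs => rrrsssssrs   [S ::= r]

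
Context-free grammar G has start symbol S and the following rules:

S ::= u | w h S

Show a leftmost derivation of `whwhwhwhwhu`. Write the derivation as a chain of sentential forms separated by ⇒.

S ⇒ whS ⇒ whwhS ⇒ whwhwhS ⇒ whwhwhwhS ⇒ whwhwhwhwhS ⇒ whwhwhwhwhu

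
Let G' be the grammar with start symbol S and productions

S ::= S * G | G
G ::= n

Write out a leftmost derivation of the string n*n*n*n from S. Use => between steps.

S=>S*G=>S*G*G=>S*G*G*G=>G*G*G*G=>n*G*G*G=>n*n*G*G=>n*n*n*G=>n*n*n*n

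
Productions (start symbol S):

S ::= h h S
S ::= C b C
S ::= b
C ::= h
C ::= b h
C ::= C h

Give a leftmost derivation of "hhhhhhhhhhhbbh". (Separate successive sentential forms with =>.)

S => hhS   [S ::= h h S]
hhS => hhhhS   [S ::= h h S]
hhhhS => hhhhhhS   [S ::= h h S]
hhhhhhS => hhhhhhCbC   [S ::= C b C]
hhhhhhCbC => hhhhhhChbC   [C ::= C h]
hhhhhhChbC => hhhhhhChhbC   [C ::= C h]
hhhhhhChhbC => hhhhhhChhhbC   [C ::= C h]
hhhhhhChhhbC => hhhhhhChhhhbC   [C ::= C h]
hhhhhhChhhhbC => hhhhhhhhhhhbC   [C ::= h]
hhhhhhhhhhhbC => hhhhhhhhhhhbbh   [C ::= b h]

S=>hhS=>hhhhS=>hhhhhhS=>hhhhhhCbC=>hhhhhhChbC=>hhhhhhChhbC=>hhhhhhChhhbC=>hhhhhhChhhhbC=>hhhhhhhhhhhbC=>hhhhhhhhhhhbbh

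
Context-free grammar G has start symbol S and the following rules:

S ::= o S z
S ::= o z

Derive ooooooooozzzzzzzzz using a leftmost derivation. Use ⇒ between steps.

S⇒oSz⇒ooSzz⇒oooSzzz⇒ooooSzzzz⇒oooooSzzzzz⇒ooooooSzzzzzz⇒oooooooSzzzzzzz⇒ooooooooSzzzzzzzz⇒ooooooooozzzzzzzzz

S ⇒ oSz   [S ::= o S z]
oSz ⇒ ooSzz   [S ::= o S z]
ooSzz ⇒ oooSzzz   [S ::= o S z]
oooSzzz ⇒ ooooSzzzz   [S ::= o S z]
ooooSzzzz ⇒ oooooSzzzzz   [S ::= o S z]
oooooSzzzzz ⇒ ooooooSzzzzzz   [S ::= o S z]
ooooooSzzzzzz ⇒ oooooooSzzzzzzz   [S ::= o S z]
oooooooSzzzzzzz ⇒ ooooooooSzzzzzzzz   [S ::= o S z]
ooooooooSzzzzzzzz ⇒ ooooooooozzzzzzzzz   [S ::= o z]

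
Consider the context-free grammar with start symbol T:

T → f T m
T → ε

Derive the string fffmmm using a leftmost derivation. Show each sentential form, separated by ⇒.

T ⇒ fTm ⇒ ffTmm ⇒ fffTmmm ⇒ fffmmm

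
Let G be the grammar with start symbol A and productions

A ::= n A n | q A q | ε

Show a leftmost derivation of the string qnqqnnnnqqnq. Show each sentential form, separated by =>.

A => qAq   [A ::= q A q]
qAq => qnAnq   [A ::= n A n]
qnAnq => qnqAqnq   [A ::= q A q]
qnqAqnq => qnqqAqqnq   [A ::= q A q]
qnqqAqqnq => qnqqnAnqqnq   [A ::= n A n]
qnqqnAnqqnq => qnqqnnAnnqqnq   [A ::= n A n]
qnqqnnAnnqqnq => qnqqnnnnqqnq   [A ::= ε]

A => qAq => qnAnq => qnqAqnq => qnqqAqqnq => qnqqnAnqqnq => qnqqnnAnnqqnq => qnqqnnnnqqnq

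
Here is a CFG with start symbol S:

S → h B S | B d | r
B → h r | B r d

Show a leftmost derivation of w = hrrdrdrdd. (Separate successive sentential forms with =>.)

S => Bd => Brdd => Brdrdd => Brdrdrdd => hrrdrdrdd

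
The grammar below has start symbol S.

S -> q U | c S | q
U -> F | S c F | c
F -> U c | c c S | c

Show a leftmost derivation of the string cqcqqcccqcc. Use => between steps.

S => cS   [S -> c S]
cS => cqU   [S -> q U]
cqU => cqScF   [U -> S c F]
cqScF => cqcScF   [S -> c S]
cqcScF => cqcqUcF   [S -> q U]
cqcqUcF => cqcqScFcF   [U -> S c F]
cqcqScFcF => cqcqqcFcF   [S -> q]
cqcqqcFcF => cqcqqcccScF   [F -> c c S]
cqcqqcccScF => cqcqqcccqcF   [S -> q]
cqcqqcccqcF => cqcqqcccqcc   [F -> c]

S=>cS=>cqU=>cqScF=>cqcScF=>cqcqUcF=>cqcqScFcF=>cqcqqcFcF=>cqcqqcccScF=>cqcqqcccqcF=>cqcqqcccqcc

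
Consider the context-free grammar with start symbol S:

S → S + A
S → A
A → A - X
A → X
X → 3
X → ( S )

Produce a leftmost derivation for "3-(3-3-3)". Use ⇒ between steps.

S⇒A⇒A-X⇒X-X⇒3-X⇒3-(S)⇒3-(A)⇒3-(A-X)⇒3-(A-X-X)⇒3-(X-X-X)⇒3-(3-X-X)⇒3-(3-3-X)⇒3-(3-3-3)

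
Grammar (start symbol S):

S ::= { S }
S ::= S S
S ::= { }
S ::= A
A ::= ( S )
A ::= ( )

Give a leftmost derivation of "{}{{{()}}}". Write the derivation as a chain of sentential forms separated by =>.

S => SS => {}S => {}{S} => {}{{S}} => {}{{{S}}} => {}{{{A}}} => {}{{{()}}}

S => SS   [S ::= S S]
SS => {}S   [S ::= { }]
{}S => {}{S}   [S ::= { S }]
{}{S} => {}{{S}}   [S ::= { S }]
{}{{S}} => {}{{{S}}}   [S ::= { S }]
{}{{{S}}} => {}{{{A}}}   [S ::= A]
{}{{{A}}} => {}{{{()}}}   [A ::= ( )]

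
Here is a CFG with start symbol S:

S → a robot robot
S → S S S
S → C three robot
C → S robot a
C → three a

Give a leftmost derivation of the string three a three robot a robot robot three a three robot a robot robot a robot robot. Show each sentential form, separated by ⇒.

S ⇒ S S S ⇒ C three robot S S ⇒ three a three robot S S ⇒ three a three robot S S S S ⇒ three a three robot a robot robot S S S ⇒ three a three robot a robot robot C three robot S S ⇒ three a three robot a robot robot three a three robot S S ⇒ three a three robot a robot robot three a three robot a robot robot S ⇒ three a three robot a robot robot three a three robot a robot robot a robot robot

S ⇒ S S S   [S → S S S]
S S S ⇒ C three robot S S   [S → C three robot]
C three robot S S ⇒ three a three robot S S   [C → three a]
three a three robot S S ⇒ three a three robot S S S S   [S → S S S]
three a three robot S S S S ⇒ three a three robot a robot robot S S S   [S → a robot robot]
three a three robot a robot robot S S S ⇒ three a three robot a robot robot C three robot S S   [S → C three robot]
three a three robot a robot robot C three robot S S ⇒ three a three robot a robot robot three a three robot S S   [C → three a]
three a three robot a robot robot three a three robot S S ⇒ three a three robot a robot robot three a three robot a robot robot S   [S → a robot robot]
three a three robot a robot robot three a three robot a robot robot S ⇒ three a three robot a robot robot three a three robot a robot robot a robot robot   [S → a robot robot]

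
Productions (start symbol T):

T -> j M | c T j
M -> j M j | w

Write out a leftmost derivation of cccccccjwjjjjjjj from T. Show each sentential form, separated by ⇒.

T ⇒ cTj ⇒ ccTjj ⇒ cccTjjj ⇒ ccccTjjjj ⇒ cccccTjjjjj ⇒ ccccccTjjjjjj ⇒ cccccccTjjjjjjj ⇒ cccccccjMjjjjjjj ⇒ cccccccjwjjjjjjj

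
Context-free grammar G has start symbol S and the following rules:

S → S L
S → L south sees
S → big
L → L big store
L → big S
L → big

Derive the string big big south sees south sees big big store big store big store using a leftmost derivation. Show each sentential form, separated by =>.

S => S L   [S → S L]
S L => L south sees L   [S → L south sees]
L south sees L => big S south sees L   [L → big S]
big S south sees L => big L south sees south sees L   [S → L south sees]
big L south sees south sees L => big big south sees south sees L   [L → big]
big big south sees south sees L => big big south sees south sees L big store   [L → L big store]
big big south sees south sees L big store => big big south sees south sees L big store big store   [L → L big store]
big big south sees south sees L big store big store => big big south sees south sees L big store big store big store   [L → L big store]
big big south sees south sees L big store big store big store => big big south sees south sees big big store big store big store   [L → big]

S => S L => L south sees L => big S south sees L => big L south sees south sees L => big big south sees south sees L => big big south sees south sees L big store => big big south sees south sees L big store big store => big big south sees south sees L big store big store big store => big big south sees south sees big big store big store big store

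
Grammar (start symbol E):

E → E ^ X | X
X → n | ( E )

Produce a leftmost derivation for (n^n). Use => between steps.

E => X   [E → X]
X => (E)   [X → ( E )]
(E) => (E^X)   [E → E ^ X]
(E^X) => (X^X)   [E → X]
(X^X) => (n^X)   [X → n]
(n^X) => (n^n)   [X → n]

E => X => (E) => (E^X) => (X^X) => (n^X) => (n^n)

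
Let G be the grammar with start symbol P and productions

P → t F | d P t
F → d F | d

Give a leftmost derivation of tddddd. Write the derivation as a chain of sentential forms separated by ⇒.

P ⇒ tF ⇒ tdF ⇒ tddF ⇒ tdddF ⇒ tddddF ⇒ tddddd

P ⇒ tF   [P → t F]
tF ⇒ tdF   [F → d F]
tdF ⇒ tddF   [F → d F]
tddF ⇒ tdddF   [F → d F]
tdddF ⇒ tddddF   [F → d F]
tddddF ⇒ tddddd   [F → d]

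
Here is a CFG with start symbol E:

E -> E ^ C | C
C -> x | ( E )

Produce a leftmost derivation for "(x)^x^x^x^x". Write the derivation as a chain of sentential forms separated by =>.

E => E^C   [E -> E ^ C]
E^C => E^C^C   [E -> E ^ C]
E^C^C => E^C^C^C   [E -> E ^ C]
E^C^C^C => E^C^C^C^C   [E -> E ^ C]
E^C^C^C^C => C^C^C^C^C   [E -> C]
C^C^C^C^C => (E)^C^C^C^C   [C -> ( E )]
(E)^C^C^C^C => (C)^C^C^C^C   [E -> C]
(C)^C^C^C^C => (x)^C^C^C^C   [C -> x]
(x)^C^C^C^C => (x)^x^C^C^C   [C -> x]
(x)^x^C^C^C => (x)^x^x^C^C   [C -> x]
(x)^x^x^C^C => (x)^x^x^x^C   [C -> x]
(x)^x^x^x^C => (x)^x^x^x^x   [C -> x]

E => E^C => E^C^C => E^C^C^C => E^C^C^C^C => C^C^C^C^C => (E)^C^C^C^C => (C)^C^C^C^C => (x)^C^C^C^C => (x)^x^C^C^C => (x)^x^x^C^C => (x)^x^x^x^C => (x)^x^x^x^x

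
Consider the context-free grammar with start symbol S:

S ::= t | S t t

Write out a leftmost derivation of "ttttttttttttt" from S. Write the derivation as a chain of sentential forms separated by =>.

S => Stt   [S ::= S t t]
Stt => Stttt   [S ::= S t t]
Stttt => Stttttt   [S ::= S t t]
Stttttt => Stttttttt   [S ::= S t t]
Stttttttt => Stttttttttt   [S ::= S t t]
Stttttttttt => Stttttttttttt   [S ::= S t t]
Stttttttttttt => ttttttttttttt   [S ::= t]

S=>Stt=>Stttt=>Stttttt=>Stttttttt=>Stttttttttt=>Stttttttttttt=>ttttttttttttt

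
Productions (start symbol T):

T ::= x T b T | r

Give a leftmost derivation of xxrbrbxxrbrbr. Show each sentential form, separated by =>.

T=>xTbT=>xxTbTbT=>xxrbTbT=>xxrbrbT=>xxrbrbxTbT=>xxrbrbxxTbTbT=>xxrbrbxxrbTbT=>xxrbrbxxrbrbT=>xxrbrbxxrbrbr

T => xTbT   [T ::= x T b T]
xTbT => xxTbTbT   [T ::= x T b T]
xxTbTbT => xxrbTbT   [T ::= r]
xxrbTbT => xxrbrbT   [T ::= r]
xxrbrbT => xxrbrbxTbT   [T ::= x T b T]
xxrbrbxTbT => xxrbrbxxTbTbT   [T ::= x T b T]
xxrbrbxxTbTbT => xxrbrbxxrbTbT   [T ::= r]
xxrbrbxxrbTbT => xxrbrbxxrbrbT   [T ::= r]
xxrbrbxxrbrbT => xxrbrbxxrbrbr   [T ::= r]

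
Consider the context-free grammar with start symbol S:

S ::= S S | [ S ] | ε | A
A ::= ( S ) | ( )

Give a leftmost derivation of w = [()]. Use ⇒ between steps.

S ⇒ [S] ⇒ [SS] ⇒ [AS] ⇒ [()S] ⇒ [()]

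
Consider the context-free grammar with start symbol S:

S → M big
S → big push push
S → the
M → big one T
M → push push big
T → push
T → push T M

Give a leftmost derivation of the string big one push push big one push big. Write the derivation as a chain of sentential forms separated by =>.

S => M big   [S → M big]
M big => big one T big   [M → big one T]
big one T big => big one push T M big   [T → push T M]
big one push T M big => big one push push M big   [T → push]
big one push push M big => big one push push big one T big   [M → big one T]
big one push push big one T big => big one push push big one push big   [T → push]

S => M big => big one T big => big one push T M big => big one push push M big => big one push push big one T big => big one push push big one push big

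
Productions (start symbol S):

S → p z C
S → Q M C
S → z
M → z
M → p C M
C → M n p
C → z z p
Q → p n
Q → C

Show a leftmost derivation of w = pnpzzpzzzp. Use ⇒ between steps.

S ⇒ QMC ⇒ pnMC ⇒ pnpCMC ⇒ pnpzzpMC ⇒ pnpzzpzC ⇒ pnpzzpzzzp

S ⇒ QMC   [S → Q M C]
QMC ⇒ pnMC   [Q → p n]
pnMC ⇒ pnpCMC   [M → p C M]
pnpCMC ⇒ pnpzzpMC   [C → z z p]
pnpzzpMC ⇒ pnpzzpzC   [M → z]
pnpzzpzC ⇒ pnpzzpzzzp   [C → z z p]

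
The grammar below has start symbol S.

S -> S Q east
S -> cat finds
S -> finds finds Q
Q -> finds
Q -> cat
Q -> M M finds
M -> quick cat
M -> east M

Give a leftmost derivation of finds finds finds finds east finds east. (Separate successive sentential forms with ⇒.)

S ⇒ S Q east   [S -> S Q east]
S Q east ⇒ S Q east Q east   [S -> S Q east]
S Q east Q east ⇒ finds finds Q Q east Q east   [S -> finds finds Q]
finds finds Q Q east Q east ⇒ finds finds finds Q east Q east   [Q -> finds]
finds finds finds Q east Q east ⇒ finds finds finds finds east Q east   [Q -> finds]
finds finds finds finds east Q east ⇒ finds finds finds finds east finds east   [Q -> finds]

S ⇒ S Q east ⇒ S Q east Q east ⇒ finds finds Q Q east Q east ⇒ finds finds finds Q east Q east ⇒ finds finds finds finds east Q east ⇒ finds finds finds finds east finds east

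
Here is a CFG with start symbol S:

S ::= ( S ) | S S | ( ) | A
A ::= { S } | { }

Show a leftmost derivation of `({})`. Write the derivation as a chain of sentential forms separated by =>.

S => (S) => (A) => ({})

S => (S)   [S ::= ( S )]
(S) => (A)   [S ::= A]
(A) => ({})   [A ::= { }]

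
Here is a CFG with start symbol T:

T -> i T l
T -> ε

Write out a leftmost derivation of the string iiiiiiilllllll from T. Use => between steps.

T=>iTl=>iiTll=>iiiTlll=>iiiiTllll=>iiiiiTlllll=>iiiiiiTllllll=>iiiiiiiTlllllll=>iiiiiiilllllll

T => iTl   [T -> i T l]
iTl => iiTll   [T -> i T l]
iiTll => iiiTlll   [T -> i T l]
iiiTlll => iiiiTllll   [T -> i T l]
iiiiTllll => iiiiiTlllll   [T -> i T l]
iiiiiTlllll => iiiiiiTllllll   [T -> i T l]
iiiiiiTllllll => iiiiiiiTlllllll   [T -> i T l]
iiiiiiiTlllllll => iiiiiiilllllll   [T -> ε]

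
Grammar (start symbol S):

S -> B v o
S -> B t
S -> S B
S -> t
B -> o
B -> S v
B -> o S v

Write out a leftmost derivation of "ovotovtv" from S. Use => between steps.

S => SB   [S -> S B]
SB => BvoB   [S -> B v o]
BvoB => ovoB   [B -> o]
ovoB => ovoSv   [B -> S v]
ovoSv => ovoBtv   [S -> B t]
ovoBtv => ovoSvtv   [B -> S v]
ovoSvtv => ovoSBvtv   [S -> S B]
ovoSBvtv => ovotBvtv   [S -> t]
ovotBvtv => ovotovtv   [B -> o]

S=>SB=>BvoB=>ovoB=>ovoSv=>ovoBtv=>ovoSvtv=>ovoSBvtv=>ovotBvtv=>ovotovtv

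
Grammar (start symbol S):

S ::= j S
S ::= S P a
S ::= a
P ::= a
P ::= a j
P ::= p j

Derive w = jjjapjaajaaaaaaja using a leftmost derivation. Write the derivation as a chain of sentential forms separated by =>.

S => jS => jjS => jjSPa => jjSPaPa => jjjSPaPa => jjjSPaPaPa => jjjSPaPaPaPa => jjjSPaPaPaPaPa => jjjaPaPaPaPaPa => jjjapjaPaPaPaPa => jjjapjaajaPaPaPa => jjjapjaajaaaPaPa => jjjapjaajaaaaaPa => jjjapjaajaaaaaaja

S => jS   [S ::= j S]
jS => jjS   [S ::= j S]
jjS => jjSPa   [S ::= S P a]
jjSPa => jjSPaPa   [S ::= S P a]
jjSPaPa => jjjSPaPa   [S ::= j S]
jjjSPaPa => jjjSPaPaPa   [S ::= S P a]
jjjSPaPaPa => jjjSPaPaPaPa   [S ::= S P a]
jjjSPaPaPaPa => jjjSPaPaPaPaPa   [S ::= S P a]
jjjSPaPaPaPaPa => jjjaPaPaPaPaPa   [S ::= a]
jjjaPaPaPaPaPa => jjjapjaPaPaPaPa   [P ::= p j]
jjjapjaPaPaPaPa => jjjapjaajaPaPaPa   [P ::= a j]
jjjapjaajaPaPaPa => jjjapjaajaaaPaPa   [P ::= a]
jjjapjaajaaaPaPa => jjjapjaajaaaaaPa   [P ::= a]
jjjapjaajaaaaaPa => jjjapjaajaaaaaaja   [P ::= a j]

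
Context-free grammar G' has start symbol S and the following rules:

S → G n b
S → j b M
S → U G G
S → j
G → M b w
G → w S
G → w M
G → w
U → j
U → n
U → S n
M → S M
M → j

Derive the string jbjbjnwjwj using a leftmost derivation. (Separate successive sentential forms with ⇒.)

S ⇒ jbM ⇒ jbSM ⇒ jbUGGM ⇒ jbSnGGM ⇒ jbjbMnGGM ⇒ jbjbjnGGM ⇒ jbjbjnwSGM ⇒ jbjbjnwjGM ⇒ jbjbjnwjwM ⇒ jbjbjnwjwj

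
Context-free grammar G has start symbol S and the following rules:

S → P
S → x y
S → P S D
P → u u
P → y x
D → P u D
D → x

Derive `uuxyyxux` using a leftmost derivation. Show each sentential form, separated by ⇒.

S ⇒ PSD   [S → P S D]
PSD ⇒ uuSD   [P → u u]
uuSD ⇒ uuxyD   [S → x y]
uuxyD ⇒ uuxyPuD   [D → P u D]
uuxyPuD ⇒ uuxyyxuD   [P → y x]
uuxyyxuD ⇒ uuxyyxux   [D → x]

S ⇒ PSD ⇒ uuSD ⇒ uuxyD ⇒ uuxyPuD ⇒ uuxyyxuD ⇒ uuxyyxux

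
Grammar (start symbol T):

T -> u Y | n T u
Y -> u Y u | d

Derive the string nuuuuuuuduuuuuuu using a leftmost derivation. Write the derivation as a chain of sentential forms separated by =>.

T => nTu => nuYu => nuuYuu => nuuuYuuu => nuuuuYuuuu => nuuuuuYuuuuu => nuuuuuuYuuuuuu => nuuuuuuuYuuuuuuu => nuuuuuuuduuuuuuu

T => nTu   [T -> n T u]
nTu => nuYu   [T -> u Y]
nuYu => nuuYuu   [Y -> u Y u]
nuuYuu => nuuuYuuu   [Y -> u Y u]
nuuuYuuu => nuuuuYuuuu   [Y -> u Y u]
nuuuuYuuuu => nuuuuuYuuuuu   [Y -> u Y u]
nuuuuuYuuuuu => nuuuuuuYuuuuuu   [Y -> u Y u]
nuuuuuuYuuuuuu => nuuuuuuuYuuuuuuu   [Y -> u Y u]
nuuuuuuuYuuuuuuu => nuuuuuuuduuuuuuu   [Y -> d]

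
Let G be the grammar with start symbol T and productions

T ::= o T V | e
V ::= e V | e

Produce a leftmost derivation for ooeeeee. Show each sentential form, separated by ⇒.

T⇒oTV⇒ooTVV⇒ooeVV⇒ooeeVV⇒ooeeeVV⇒ooeeeeV⇒ooeeeee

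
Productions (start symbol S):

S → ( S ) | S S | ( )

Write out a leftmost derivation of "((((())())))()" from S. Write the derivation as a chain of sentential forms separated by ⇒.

S ⇒ SS   [S → S S]
SS ⇒ (S)S   [S → ( S )]
(S)S ⇒ ((S))S   [S → ( S )]
((S))S ⇒ (((S)))S   [S → ( S )]
(((S)))S ⇒ (((SS)))S   [S → S S]
(((SS)))S ⇒ ((((S)S)))S   [S → ( S )]
((((S)S)))S ⇒ ((((())S)))S   [S → ( )]
((((())S)))S ⇒ ((((())())))S   [S → ( )]
((((())())))S ⇒ ((((())())))()   [S → ( )]

S ⇒ SS ⇒ (S)S ⇒ ((S))S ⇒ (((S)))S ⇒ (((SS)))S ⇒ ((((S)S)))S ⇒ ((((())S)))S ⇒ ((((())())))S ⇒ ((((())())))()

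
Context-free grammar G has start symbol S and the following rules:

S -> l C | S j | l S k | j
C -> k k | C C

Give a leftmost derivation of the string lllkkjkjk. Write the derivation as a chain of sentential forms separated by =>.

S => lSk => lSjk => llSkjk => llSjkjk => lllCjkjk => lllkkjkjk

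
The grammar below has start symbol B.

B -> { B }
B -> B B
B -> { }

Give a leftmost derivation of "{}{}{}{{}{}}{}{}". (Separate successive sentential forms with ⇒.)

B⇒BB⇒BBB⇒{}BB⇒{}BBB⇒{}{}BB⇒{}{}BBB⇒{}{}{}BB⇒{}{}{}BBB⇒{}{}{}{B}BB⇒{}{}{}{BB}BB⇒{}{}{}{{}B}BB⇒{}{}{}{{}{}}BB⇒{}{}{}{{}{}}{}B⇒{}{}{}{{}{}}{}{}

B ⇒ BB   [B -> B B]
BB ⇒ BBB   [B -> B B]
BBB ⇒ {}BB   [B -> { }]
{}BB ⇒ {}BBB   [B -> B B]
{}BBB ⇒ {}{}BB   [B -> { }]
{}{}BB ⇒ {}{}BBB   [B -> B B]
{}{}BBB ⇒ {}{}{}BB   [B -> { }]
{}{}{}BB ⇒ {}{}{}BBB   [B -> B B]
{}{}{}BBB ⇒ {}{}{}{B}BB   [B -> { B }]
{}{}{}{B}BB ⇒ {}{}{}{BB}BB   [B -> B B]
{}{}{}{BB}BB ⇒ {}{}{}{{}B}BB   [B -> { }]
{}{}{}{{}B}BB ⇒ {}{}{}{{}{}}BB   [B -> { }]
{}{}{}{{}{}}BB ⇒ {}{}{}{{}{}}{}B   [B -> { }]
{}{}{}{{}{}}{}B ⇒ {}{}{}{{}{}}{}{}   [B -> { }]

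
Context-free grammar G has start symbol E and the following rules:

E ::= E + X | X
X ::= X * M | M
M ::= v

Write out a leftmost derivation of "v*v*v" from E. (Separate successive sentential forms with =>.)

E => X   [E ::= X]
X => X*M   [X ::= X * M]
X*M => X*M*M   [X ::= X * M]
X*M*M => M*M*M   [X ::= M]
M*M*M => v*M*M   [M ::= v]
v*M*M => v*v*M   [M ::= v]
v*v*M => v*v*v   [M ::= v]

E => X => X*M => X*M*M => M*M*M => v*M*M => v*v*M => v*v*v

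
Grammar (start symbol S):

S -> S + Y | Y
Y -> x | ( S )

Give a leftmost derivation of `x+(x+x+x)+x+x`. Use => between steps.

S=>S+Y=>S+Y+Y=>S+Y+Y+Y=>Y+Y+Y+Y=>x+Y+Y+Y=>x+(S)+Y+Y=>x+(S+Y)+Y+Y=>x+(S+Y+Y)+Y+Y=>x+(Y+Y+Y)+Y+Y=>x+(x+Y+Y)+Y+Y=>x+(x+x+Y)+Y+Y=>x+(x+x+x)+Y+Y=>x+(x+x+x)+x+Y=>x+(x+x+x)+x+x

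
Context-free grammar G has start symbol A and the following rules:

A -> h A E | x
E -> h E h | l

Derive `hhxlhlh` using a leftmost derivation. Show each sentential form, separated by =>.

A => hAE => hhAEE => hhxEE => hhxlE => hhxlhEh => hhxlhlh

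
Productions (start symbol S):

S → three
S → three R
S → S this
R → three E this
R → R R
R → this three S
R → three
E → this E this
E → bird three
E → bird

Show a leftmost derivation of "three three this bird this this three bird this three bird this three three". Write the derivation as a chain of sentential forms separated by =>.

S => three R => three R R => three three E this R => three three this E this this R => three three this bird this this R => three three this bird this this R R => three three this bird this this three E this R => three three this bird this this three bird this R => three three this bird this this three bird this R R => three three this bird this this three bird this R R R => three three this bird this this three bird this three E this R R => three three this bird this this three bird this three bird this R R => three three this bird this this three bird this three bird this three R => three three this bird this this three bird this three bird this three three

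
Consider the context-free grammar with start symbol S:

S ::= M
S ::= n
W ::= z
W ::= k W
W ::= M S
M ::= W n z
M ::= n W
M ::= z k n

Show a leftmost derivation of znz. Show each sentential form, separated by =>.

S => M => Wnz => znz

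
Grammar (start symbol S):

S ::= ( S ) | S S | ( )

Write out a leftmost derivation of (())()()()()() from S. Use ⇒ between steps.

S ⇒ SS ⇒ SSS ⇒ SSSS ⇒ SSSSS ⇒ SSSSSS ⇒ (S)SSSSS ⇒ (())SSSSS ⇒ (())()SSSS ⇒ (())()()SSS ⇒ (())()()()SS ⇒ (())()()()()S ⇒ (())()()()()()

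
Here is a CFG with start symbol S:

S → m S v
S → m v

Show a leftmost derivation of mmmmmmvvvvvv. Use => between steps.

S => mSv => mmSvv => mmmSvvv => mmmmSvvvv => mmmmmSvvvvv => mmmmmmvvvvvv

S => mSv   [S → m S v]
mSv => mmSvv   [S → m S v]
mmSvv => mmmSvvv   [S → m S v]
mmmSvvv => mmmmSvvvv   [S → m S v]
mmmmSvvvv => mmmmmSvvvvv   [S → m S v]
mmmmmSvvvvv => mmmmmmvvvvvv   [S → m v]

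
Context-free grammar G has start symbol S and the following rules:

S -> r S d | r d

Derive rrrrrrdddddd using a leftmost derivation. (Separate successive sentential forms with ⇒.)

S ⇒ rSd   [S -> r S d]
rSd ⇒ rrSdd   [S -> r S d]
rrSdd ⇒ rrrSddd   [S -> r S d]
rrrSddd ⇒ rrrrSdddd   [S -> r S d]
rrrrSdddd ⇒ rrrrrSddddd   [S -> r S d]
rrrrrSddddd ⇒ rrrrrrdddddd   [S -> r d]

S⇒rSd⇒rrSdd⇒rrrSddd⇒rrrrSdddd⇒rrrrrSddddd⇒rrrrrrdddddd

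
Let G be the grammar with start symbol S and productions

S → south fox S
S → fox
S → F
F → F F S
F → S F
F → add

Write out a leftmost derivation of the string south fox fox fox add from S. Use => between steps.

S => south fox S => south fox F => south fox S F => south fox fox F => south fox fox S F => south fox fox fox F => south fox fox fox add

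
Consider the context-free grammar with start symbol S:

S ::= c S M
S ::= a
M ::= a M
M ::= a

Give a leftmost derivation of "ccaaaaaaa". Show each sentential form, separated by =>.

S => cSM => ccSMM => ccaMM => ccaaMM => ccaaaMM => ccaaaaMM => ccaaaaaMM => ccaaaaaaM => ccaaaaaaa

S => cSM   [S ::= c S M]
cSM => ccSMM   [S ::= c S M]
ccSMM => ccaMM   [S ::= a]
ccaMM => ccaaMM   [M ::= a M]
ccaaMM => ccaaaMM   [M ::= a M]
ccaaaMM => ccaaaaMM   [M ::= a M]
ccaaaaMM => ccaaaaaMM   [M ::= a M]
ccaaaaaMM => ccaaaaaaM   [M ::= a]
ccaaaaaaM => ccaaaaaaa   [M ::= a]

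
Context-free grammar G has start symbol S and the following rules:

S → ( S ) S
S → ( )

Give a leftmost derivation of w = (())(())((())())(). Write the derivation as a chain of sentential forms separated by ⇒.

S⇒(S)S⇒(())S⇒(())(S)S⇒(())(())S⇒(())(())(S)S⇒(())(())((S)S)S⇒(())(())((())S)S⇒(())(())((())())S⇒(())(())((())())()

S ⇒ (S)S   [S → ( S ) S]
(S)S ⇒ (())S   [S → ( )]
(())S ⇒ (())(S)S   [S → ( S ) S]
(())(S)S ⇒ (())(())S   [S → ( )]
(())(())S ⇒ (())(())(S)S   [S → ( S ) S]
(())(())(S)S ⇒ (())(())((S)S)S   [S → ( S ) S]
(())(())((S)S)S ⇒ (())(())((())S)S   [S → ( )]
(())(())((())S)S ⇒ (())(())((())())S   [S → ( )]
(())(())((())())S ⇒ (())(())((())())()   [S → ( )]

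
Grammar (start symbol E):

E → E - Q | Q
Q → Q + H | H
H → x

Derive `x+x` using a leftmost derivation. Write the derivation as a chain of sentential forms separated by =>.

E => Q   [E → Q]
Q => Q+H   [Q → Q + H]
Q+H => H+H   [Q → H]
H+H => x+H   [H → x]
x+H => x+x   [H → x]

E => Q => Q+H => H+H => x+H => x+x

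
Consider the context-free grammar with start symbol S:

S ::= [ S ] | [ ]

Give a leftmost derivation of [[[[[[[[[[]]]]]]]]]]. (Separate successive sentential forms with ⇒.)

S⇒[S]⇒[[S]]⇒[[[S]]]⇒[[[[S]]]]⇒[[[[[S]]]]]⇒[[[[[[S]]]]]]⇒[[[[[[[S]]]]]]]⇒[[[[[[[[S]]]]]]]]⇒[[[[[[[[[S]]]]]]]]]⇒[[[[[[[[[[]]]]]]]]]]

S ⇒ [S]   [S ::= [ S ]]
[S] ⇒ [[S]]   [S ::= [ S ]]
[[S]] ⇒ [[[S]]]   [S ::= [ S ]]
[[[S]]] ⇒ [[[[S]]]]   [S ::= [ S ]]
[[[[S]]]] ⇒ [[[[[S]]]]]   [S ::= [ S ]]
[[[[[S]]]]] ⇒ [[[[[[S]]]]]]   [S ::= [ S ]]
[[[[[[S]]]]]] ⇒ [[[[[[[S]]]]]]]   [S ::= [ S ]]
[[[[[[[S]]]]]]] ⇒ [[[[[[[[S]]]]]]]]   [S ::= [ S ]]
[[[[[[[[S]]]]]]]] ⇒ [[[[[[[[[S]]]]]]]]]   [S ::= [ S ]]
[[[[[[[[[S]]]]]]]]] ⇒ [[[[[[[[[[]]]]]]]]]]   [S ::= [ ]]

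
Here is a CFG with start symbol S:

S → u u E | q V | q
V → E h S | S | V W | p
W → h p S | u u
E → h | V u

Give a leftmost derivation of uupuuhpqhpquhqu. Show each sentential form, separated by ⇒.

S ⇒ uuE   [S → u u E]
uuE ⇒ uuVu   [E → V u]
uuVu ⇒ uuEhSu   [V → E h S]
uuEhSu ⇒ uuVuhSu   [E → V u]
uuVuhSu ⇒ uuVWuhSu   [V → V W]
uuVWuhSu ⇒ uuVWWuhSu   [V → V W]
uuVWWuhSu ⇒ uuVWWWuhSu   [V → V W]
uuVWWWuhSu ⇒ uupWWWuhSu   [V → p]
uupWWWuhSu ⇒ uupuuWWuhSu   [W → u u]
uupuuWWuhSu ⇒ uupuuhpSWuhSu   [W → h p S]
uupuuhpSWuhSu ⇒ uupuuhpqWuhSu   [S → q]
uupuuhpqWuhSu ⇒ uupuuhpqhpSuhSu   [W → h p S]
uupuuhpqhpSuhSu ⇒ uupuuhpqhpquhSu   [S → q]
uupuuhpqhpquhSu ⇒ uupuuhpqhpquhqu   [S → q]

S⇒uuE⇒uuVu⇒uuEhSu⇒uuVuhSu⇒uuVWuhSu⇒uuVWWuhSu⇒uuVWWWuhSu⇒uupWWWuhSu⇒uupuuWWuhSu⇒uupuuhpSWuhSu⇒uupuuhpqWuhSu⇒uupuuhpqhpSuhSu⇒uupuuhpqhpquhSu⇒uupuuhpqhpquhqu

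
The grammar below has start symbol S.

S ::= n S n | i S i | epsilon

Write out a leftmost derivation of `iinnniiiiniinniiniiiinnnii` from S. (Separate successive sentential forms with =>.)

S => iSi => iiSii => iinSnii => iinnSnnii => iinnnSnnnii => iinnniSinnnii => iinnniiSiinnnii => iinnniiiSiiinnnii => iinnniiiiSiiiinnnii => iinnniiiinSniiiinnnii => iinnniiiiniSiniiiinnnii => iinnniiiiniiSiiniiiinnnii => iinnniiiiniinSniiniiiinnnii => iinnniiiiniinniiniiiinnnii

S => iSi   [S ::= i S i]
iSi => iiSii   [S ::= i S i]
iiSii => iinSnii   [S ::= n S n]
iinSnii => iinnSnnii   [S ::= n S n]
iinnSnnii => iinnnSnnnii   [S ::= n S n]
iinnnSnnnii => iinnniSinnnii   [S ::= i S i]
iinnniSinnnii => iinnniiSiinnnii   [S ::= i S i]
iinnniiSiinnnii => iinnniiiSiiinnnii   [S ::= i S i]
iinnniiiSiiinnnii => iinnniiiiSiiiinnnii   [S ::= i S i]
iinnniiiiSiiiinnnii => iinnniiiinSniiiinnnii   [S ::= n S n]
iinnniiiinSniiiinnnii => iinnniiiiniSiniiiinnnii   [S ::= i S i]
iinnniiiiniSiniiiinnnii => iinnniiiiniiSiiniiiinnnii   [S ::= i S i]
iinnniiiiniiSiiniiiinnnii => iinnniiiiniinSniiniiiinnnii   [S ::= n S n]
iinnniiiiniinSniiniiiinnnii => iinnniiiiniinniiniiiinnnii   [S ::= epsilon]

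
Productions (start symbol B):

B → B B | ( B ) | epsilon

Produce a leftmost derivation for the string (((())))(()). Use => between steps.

B => BB   [B → B B]
BB => (B)B   [B → ( B )]
(B)B => (BB)B   [B → B B]
(BB)B => ((B)B)B   [B → ( B )]
((B)B)B => (((B))B)B   [B → ( B )]
(((B))B)B => ((((B)))B)B   [B → ( B )]
((((B)))B)B => (((()))B)B   [B → epsilon]
(((()))B)B => (((())))B   [B → epsilon]
(((())))B => (((())))(B)   [B → ( B )]
(((())))(B) => (((())))((B))   [B → ( B )]
(((())))((B)) => (((())))(())   [B → epsilon]

B=>BB=>(B)B=>(BB)B=>((B)B)B=>(((B))B)B=>((((B)))B)B=>(((()))B)B=>(((())))B=>(((())))(B)=>(((())))((B))=>(((())))(())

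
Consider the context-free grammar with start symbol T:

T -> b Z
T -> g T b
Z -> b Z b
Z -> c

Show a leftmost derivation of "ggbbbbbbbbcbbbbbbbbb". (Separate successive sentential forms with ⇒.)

T⇒gTb⇒ggTbb⇒ggbZbb⇒ggbbZbbb⇒ggbbbZbbbb⇒ggbbbbZbbbbb⇒ggbbbbbZbbbbbb⇒ggbbbbbbZbbbbbbb⇒ggbbbbbbbZbbbbbbbb⇒ggbbbbbbbbZbbbbbbbbb⇒ggbbbbbbbbcbbbbbbbbb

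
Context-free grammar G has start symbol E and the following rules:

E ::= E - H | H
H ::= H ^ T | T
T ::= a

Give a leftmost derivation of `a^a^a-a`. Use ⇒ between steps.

E ⇒ E-H ⇒ H-H ⇒ H^T-H ⇒ H^T^T-H ⇒ T^T^T-H ⇒ a^T^T-H ⇒ a^a^T-H ⇒ a^a^a-H ⇒ a^a^a-T ⇒ a^a^a-a

E ⇒ E-H   [E ::= E - H]
E-H ⇒ H-H   [E ::= H]
H-H ⇒ H^T-H   [H ::= H ^ T]
H^T-H ⇒ H^T^T-H   [H ::= H ^ T]
H^T^T-H ⇒ T^T^T-H   [H ::= T]
T^T^T-H ⇒ a^T^T-H   [T ::= a]
a^T^T-H ⇒ a^a^T-H   [T ::= a]
a^a^T-H ⇒ a^a^a-H   [T ::= a]
a^a^a-H ⇒ a^a^a-T   [H ::= T]
a^a^a-T ⇒ a^a^a-a   [T ::= a]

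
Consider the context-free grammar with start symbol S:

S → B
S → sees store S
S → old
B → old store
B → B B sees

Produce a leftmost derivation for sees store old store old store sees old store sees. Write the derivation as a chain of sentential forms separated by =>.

S => sees store S   [S → sees store S]
sees store S => sees store B   [S → B]
sees store B => sees store B B sees   [B → B B sees]
sees store B B sees => sees store B B sees B sees   [B → B B sees]
sees store B B sees B sees => sees store old store B sees B sees   [B → old store]
sees store old store B sees B sees => sees store old store old store sees B sees   [B → old store]
sees store old store old store sees B sees => sees store old store old store sees old store sees   [B → old store]

S => sees store S => sees store B => sees store B B sees => sees store B B sees B sees => sees store old store B sees B sees => sees store old store old store sees B sees => sees store old store old store sees old store sees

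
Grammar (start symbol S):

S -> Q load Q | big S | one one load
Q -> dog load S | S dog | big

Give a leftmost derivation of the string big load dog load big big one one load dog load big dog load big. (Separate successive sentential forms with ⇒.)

S ⇒ Q load Q ⇒ big load Q ⇒ big load dog load S ⇒ big load dog load big S ⇒ big load dog load big Q load Q ⇒ big load dog load big S dog load Q ⇒ big load dog load big big S dog load Q ⇒ big load dog load big big Q load Q dog load Q ⇒ big load dog load big big S dog load Q dog load Q ⇒ big load dog load big big one one load dog load Q dog load Q ⇒ big load dog load big big one one load dog load big dog load Q ⇒ big load dog load big big one one load dog load big dog load big

S ⇒ Q load Q   [S -> Q load Q]
Q load Q ⇒ big load Q   [Q -> big]
big load Q ⇒ big load dog load S   [Q -> dog load S]
big load dog load S ⇒ big load dog load big S   [S -> big S]
big load dog load big S ⇒ big load dog load big Q load Q   [S -> Q load Q]
big load dog load big Q load Q ⇒ big load dog load big S dog load Q   [Q -> S dog]
big load dog load big S dog load Q ⇒ big load dog load big big S dog load Q   [S -> big S]
big load dog load big big S dog load Q ⇒ big load dog load big big Q load Q dog load Q   [S -> Q load Q]
big load dog load big big Q load Q dog load Q ⇒ big load dog load big big S dog load Q dog load Q   [Q -> S dog]
big load dog load big big S dog load Q dog load Q ⇒ big load dog load big big one one load dog load Q dog load Q   [S -> one one load]
big load dog load big big one one load dog load Q dog load Q ⇒ big load dog load big big one one load dog load big dog load Q   [Q -> big]
big load dog load big big one one load dog load big dog load Q ⇒ big load dog load big big one one load dog load big dog load big   [Q -> big]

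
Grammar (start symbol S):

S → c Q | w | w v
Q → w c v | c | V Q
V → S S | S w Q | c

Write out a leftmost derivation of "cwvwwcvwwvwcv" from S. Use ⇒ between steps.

S ⇒ cQ ⇒ cVQ ⇒ cSwQQ ⇒ cwvwQQ ⇒ cwvwwcvQ ⇒ cwvwwcvVQ ⇒ cwvwwcvSSQ ⇒ cwvwwcvwSQ ⇒ cwvwwcvwwvQ ⇒ cwvwwcvwwvwcv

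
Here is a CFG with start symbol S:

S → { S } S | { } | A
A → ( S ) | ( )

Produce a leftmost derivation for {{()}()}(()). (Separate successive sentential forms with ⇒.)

S⇒{S}S⇒{{S}S}S⇒{{A}S}S⇒{{()}S}S⇒{{()}A}S⇒{{()}()}S⇒{{()}()}A⇒{{()}()}(S)⇒{{()}()}(A)⇒{{()}()}(())

S ⇒ {S}S   [S → { S } S]
{S}S ⇒ {{S}S}S   [S → { S } S]
{{S}S}S ⇒ {{A}S}S   [S → A]
{{A}S}S ⇒ {{()}S}S   [A → ( )]
{{()}S}S ⇒ {{()}A}S   [S → A]
{{()}A}S ⇒ {{()}()}S   [A → ( )]
{{()}()}S ⇒ {{()}()}A   [S → A]
{{()}()}A ⇒ {{()}()}(S)   [A → ( S )]
{{()}()}(S) ⇒ {{()}()}(A)   [S → A]
{{()}()}(A) ⇒ {{()}()}(())   [A → ( )]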